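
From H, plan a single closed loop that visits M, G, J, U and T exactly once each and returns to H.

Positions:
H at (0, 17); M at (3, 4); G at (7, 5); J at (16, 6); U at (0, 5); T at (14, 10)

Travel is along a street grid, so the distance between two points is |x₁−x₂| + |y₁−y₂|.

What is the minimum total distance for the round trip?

H-M-G-J-U-T-H: 16+5+10+17+19+21 = 88
H-M-G-J-T-U-H: 16+5+10+6+19+12 = 68
H-M-G-U-J-T-H: 16+5+7+17+6+21 = 72
H-M-G-U-T-J-H: 16+5+7+19+6+27 = 80
H-M-G-T-J-U-H: 16+5+12+6+17+12 = 68
H-M-G-T-U-J-H: 16+5+12+19+17+27 = 96
H-M-J-G-U-T-H: 16+15+10+7+19+21 = 88
H-M-J-G-T-U-H: 16+15+10+12+19+12 = 84
H-M-J-U-G-T-H: 16+15+17+7+12+21 = 88
H-M-J-U-T-G-H: 16+15+17+19+12+19 = 98
H-M-J-T-G-U-H: 16+15+6+12+7+12 = 68
H-M-J-T-U-G-H: 16+15+6+19+7+19 = 82
H-M-U-G-J-T-H: 16+4+7+10+6+21 = 64
H-M-U-G-T-J-H: 16+4+7+12+6+27 = 72
… (46 more)
H-U-M-G-J-T-H: 12+4+5+10+6+21 = 58  ← best
The minimum is 58.
One optimal route: H → U → M → G → J → T → H (or its reverse).

Minimum total distance: 58.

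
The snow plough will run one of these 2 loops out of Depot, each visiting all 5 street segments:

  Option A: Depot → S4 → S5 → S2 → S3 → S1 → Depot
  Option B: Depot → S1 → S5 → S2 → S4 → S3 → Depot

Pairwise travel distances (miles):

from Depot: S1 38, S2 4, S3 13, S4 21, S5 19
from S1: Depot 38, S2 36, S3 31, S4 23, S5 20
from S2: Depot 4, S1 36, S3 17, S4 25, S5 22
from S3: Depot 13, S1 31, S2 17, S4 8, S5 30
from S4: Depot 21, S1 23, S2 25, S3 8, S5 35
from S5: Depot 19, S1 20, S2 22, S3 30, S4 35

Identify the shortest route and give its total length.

Shortest is Option B, total 126 miles.

Option A: 21 + 35 + 22 + 17 + 31 + 38 = 164
Option B: 38 + 20 + 22 + 25 + 8 + 13 = 126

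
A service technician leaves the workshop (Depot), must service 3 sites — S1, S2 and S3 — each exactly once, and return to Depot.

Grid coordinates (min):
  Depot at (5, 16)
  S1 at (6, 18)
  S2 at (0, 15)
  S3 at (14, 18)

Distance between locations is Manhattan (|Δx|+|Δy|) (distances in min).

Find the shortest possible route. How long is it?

Depot → S1 → S2 → S3 → Depot: 3+9+17+11 = 40
Depot → S1 → S3 → S2 → Depot: 3+8+17+6 = 34
Depot → S2 → S1 → S3 → Depot: 6+9+8+11 = 34
The minimum is 34.
One optimal route: Depot → S1 → S3 → S2 → Depot (or its reverse).

Minimum total distance: 34 min.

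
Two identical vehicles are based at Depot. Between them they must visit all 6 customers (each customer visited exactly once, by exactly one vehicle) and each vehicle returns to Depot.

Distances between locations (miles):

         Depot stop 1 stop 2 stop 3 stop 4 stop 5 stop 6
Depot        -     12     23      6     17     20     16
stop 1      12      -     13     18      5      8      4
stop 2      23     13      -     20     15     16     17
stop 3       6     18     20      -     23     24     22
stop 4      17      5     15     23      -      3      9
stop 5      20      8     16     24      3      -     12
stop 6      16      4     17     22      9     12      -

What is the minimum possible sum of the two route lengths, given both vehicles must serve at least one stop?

Check every non-empty split of the stops between the two vehicles; for each half take its own optimal tour:
  {stop 1} + {stop 2, stop 3, stop 4, stop 5, stop 6}: 24 + 70 = 94
  {stop 2} + {stop 1, stop 3, stop 4, stop 5, stop 6}: 46 + 58 = 104
  {stop 1, stop 2} + {stop 3, stop 4, stop 5, stop 6}: 48 + 58 = 106
  {stop 3} + {stop 1, stop 2, stop 4, stop 5, stop 6}: 12 + 67 = 79
  {stop 1, stop 3} + {stop 2, stop 4, stop 5, stop 6}: 36 + 67 = 103
  {stop 2, stop 3} + {stop 1, stop 4, stop 5, stop 6}: 49 + 48 = 97
  … (31 splits in total)
Best: vehicle 1 Depot → stop 3 → Depot = 12; vehicle 2 Depot → stop 1 → stop 6 → stop 4 → stop 5 → stop 2 → Depot = 67; combined 79.

79 miles — the smallest possible combined total.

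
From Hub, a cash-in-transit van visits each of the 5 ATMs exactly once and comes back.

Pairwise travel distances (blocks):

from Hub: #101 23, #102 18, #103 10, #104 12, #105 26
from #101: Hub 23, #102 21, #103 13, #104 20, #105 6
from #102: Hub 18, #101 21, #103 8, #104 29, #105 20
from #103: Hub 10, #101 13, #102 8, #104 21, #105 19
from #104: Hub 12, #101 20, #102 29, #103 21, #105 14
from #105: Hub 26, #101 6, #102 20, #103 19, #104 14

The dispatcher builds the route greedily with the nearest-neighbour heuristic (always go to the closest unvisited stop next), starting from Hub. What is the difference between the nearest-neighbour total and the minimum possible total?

The nearest-neighbour route is 5 blocks longer than optimal.

Hub: #103=10, #104=12, #102=18, #101=23, #105=26 ⇒ #103
#103: #102=8, #101=13, #105=19, #104=21 ⇒ #102
#102: #105=20, #101=21, #104=29 ⇒ #105
#105: #101=6, #104=14 ⇒ #101
#101: #104=20 ⇒ #104
NN route Hub → #103 → #102 → #105 → #101 → #104 → Hub costs 76.
Optimal: Hub → #102 → #103 → #101 → #105 → #104 → Hub costs 71 (by enumerating all 60 distinct tours).
Excess = 76 − 71 = 5.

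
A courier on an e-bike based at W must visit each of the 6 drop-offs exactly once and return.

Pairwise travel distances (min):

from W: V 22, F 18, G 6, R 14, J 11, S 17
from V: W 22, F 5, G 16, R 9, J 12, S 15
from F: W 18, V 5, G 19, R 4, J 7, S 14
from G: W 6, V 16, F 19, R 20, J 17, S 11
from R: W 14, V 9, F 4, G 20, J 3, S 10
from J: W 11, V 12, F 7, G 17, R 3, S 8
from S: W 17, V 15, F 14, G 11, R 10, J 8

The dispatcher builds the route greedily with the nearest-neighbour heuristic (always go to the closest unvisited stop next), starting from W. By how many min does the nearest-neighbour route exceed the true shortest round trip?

W: G=6, J=11, R=14, S=17, F=18, V=22 ⇒ G
G: S=11, V=16, J=17, F=19, R=20 ⇒ S
S: J=8, R=10, F=14, V=15 ⇒ J
J: R=3, F=7, V=12 ⇒ R
R: F=4, V=9 ⇒ F
F: V=5 ⇒ V
NN route W → G → S → J → R → F → V → W costs 59.
Optimal: W → G → S → V → F → R → J → W costs 55 (by enumerating all 360 distinct tours).
Excess = 59 − 55 = 4.

Excess over optimum: 4 min.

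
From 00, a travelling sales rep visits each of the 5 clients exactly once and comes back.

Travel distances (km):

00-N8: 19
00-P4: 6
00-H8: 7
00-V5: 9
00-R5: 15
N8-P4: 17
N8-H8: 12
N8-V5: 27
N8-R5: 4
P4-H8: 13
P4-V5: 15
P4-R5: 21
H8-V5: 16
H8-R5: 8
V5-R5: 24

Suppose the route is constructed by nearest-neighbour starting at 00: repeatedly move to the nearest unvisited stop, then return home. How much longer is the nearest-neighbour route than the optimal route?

Excess over optimum: 7 km.

From 00: P4=6, H8=7, V5=9, R5=15, N8=19 → choose P4 (6).
From P4: H8=13, V5=15, N8=17, R5=21 → choose H8 (13).
From H8: R5=8, N8=12, V5=16 → choose R5 (8).
From R5: N8=4, V5=24 → choose N8 (4).
From N8: V5=27 → choose V5 (27).
NN route 00 → P4 → H8 → R5 → N8 → V5 → 00 costs 67.
Optimal: 00 → P4 → N8 → R5 → H8 → V5 → 00 costs 60 (by enumerating all 60 distinct tours).
Excess = 67 − 60 = 7.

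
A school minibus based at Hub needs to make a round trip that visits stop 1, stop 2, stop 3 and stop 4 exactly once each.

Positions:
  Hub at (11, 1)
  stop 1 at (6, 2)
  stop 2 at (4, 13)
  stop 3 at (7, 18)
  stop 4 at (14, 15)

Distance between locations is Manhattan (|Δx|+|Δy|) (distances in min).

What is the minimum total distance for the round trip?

Minimum total distance: 54 min.

With 4 stops there are 4!/2 = 12 distinct round trips (a route and its reverse cost the same).
Hub→stop 1→stop 2→stop 3→stop 4→Hub: 6+13+8+10+17 = 54
Hub→stop 1→stop 2→stop 4→stop 3→Hub: 6+13+12+10+21 = 62
Hub→stop 1→stop 3→stop 2→stop 4→Hub: 6+17+8+12+17 = 60
Hub→stop 1→stop 3→stop 4→stop 2→Hub: 6+17+10+12+19 = 64
Hub→stop 1→stop 4→stop 2→stop 3→Hub: 6+21+12+8+21 = 68
Hub→stop 1→stop 4→stop 3→stop 2→Hub: 6+21+10+8+19 = 64
Hub→stop 2→stop 1→stop 3→stop 4→Hub: 19+13+17+10+17 = 76
Hub→stop 2→stop 1→stop 4→stop 3→Hub: 19+13+21+10+21 = 84
Hub→stop 2→stop 3→stop 1→stop 4→Hub: 19+8+17+21+17 = 82
Hub→stop 2→stop 4→stop 1→stop 3→Hub: 19+12+21+17+21 = 90
Hub→stop 3→stop 1→stop 2→stop 4→Hub: 21+17+13+12+17 = 80
Hub→stop 3→stop 2→stop 1→stop 4→Hub: 21+8+13+21+17 = 80
The minimum is 54.
One optimal route: Hub → stop 1 → stop 2 → stop 3 → stop 4 → Hub (or its reverse).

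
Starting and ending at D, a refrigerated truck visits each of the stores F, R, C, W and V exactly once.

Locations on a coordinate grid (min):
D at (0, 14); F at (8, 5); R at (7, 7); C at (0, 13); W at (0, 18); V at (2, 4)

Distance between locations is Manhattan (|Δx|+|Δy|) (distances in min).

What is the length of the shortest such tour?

D - F - R - C - W - V - D: 17+3+13+5+16+12 = 66
D - F - R - C - V - W - D: 17+3+13+11+16+4 = 64
D - F - R - W - C - V - D: 17+3+18+5+11+12 = 66
D - F - R - W - V - C - D: 17+3+18+16+11+1 = 66
D - F - R - V - C - W - D: 17+3+8+11+5+4 = 48
D - F - R - V - W - C - D: 17+3+8+16+5+1 = 50
D - F - C - R - W - V - D: 17+16+13+18+16+12 = 92
D - F - C - R - V - W - D: 17+16+13+8+16+4 = 74
D - F - C - W - R - V - D: 17+16+5+18+8+12 = 76
D - F - C - W - V - R - D: 17+16+5+16+8+14 = 76
D - F - C - V - R - W - D: 17+16+11+8+18+4 = 74
D - F - C - V - W - R - D: 17+16+11+16+18+14 = 92
D - F - W - R - C - V - D: 17+21+18+13+11+12 = 92
D - F - W - R - V - C - D: 17+21+18+8+11+1 = 76
… (46 more)
D - R - F - V - C - W - D: 14+3+7+11+5+4 = 44  ← best
The minimum is 44.
One optimal route: D → R → F → V → C → W → D (or its reverse).

Minimum total distance: 44 min.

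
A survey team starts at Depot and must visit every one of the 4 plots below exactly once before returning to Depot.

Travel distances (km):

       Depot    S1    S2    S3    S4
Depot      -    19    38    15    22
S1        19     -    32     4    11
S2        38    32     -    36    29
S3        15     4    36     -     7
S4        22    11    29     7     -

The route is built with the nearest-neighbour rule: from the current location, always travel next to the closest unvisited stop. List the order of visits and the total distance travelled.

Total distance 97 km via the nearest-neighbour route Depot → S3 → S1 → S4 → S2 → Depot.

At Depot the remaining stops are S3 15, S1 19, S4 22, S2 38; go to S3.
At S3 the remaining stops are S1 4, S4 7, S2 36; go to S1.
At S1 the remaining stops are S4 11, S2 32; go to S4.
At S4 the remaining stops are S2 29; go to S2.
Return S2→Depot: 38.
Total = 15 + 4 + 11 + 29 + 38 = 97.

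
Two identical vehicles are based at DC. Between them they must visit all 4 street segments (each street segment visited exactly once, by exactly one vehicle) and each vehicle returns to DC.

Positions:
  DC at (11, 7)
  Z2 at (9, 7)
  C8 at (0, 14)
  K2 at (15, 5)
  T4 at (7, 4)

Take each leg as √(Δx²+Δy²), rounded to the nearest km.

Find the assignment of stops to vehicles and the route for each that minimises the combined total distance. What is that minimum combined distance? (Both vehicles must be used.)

Minimum combined distance: 38 km.

Check every non-empty split of the stops between the two vehicles; for each half take its own optimal tour:
  {Z2} + {C8, K2, T4}: 4 + 37 = 41
  {C8} + {Z2, K2, T4}: 26 + 18 = 44
  {Z2, C8} + {K2, T4}: 26 + 17 = 43
  {K2} + {Z2, C8, T4}: 8 + 30 = 38
  {Z2, K2} + {C8, T4}: 12 + 30 = 42
  {C8, K2} + {Z2, T4}: 34 + 11 = 45
  … (7 splits in total)
Best: vehicle 1 DC → K2 → DC = 8; vehicle 2 DC → Z2 → C8 → T4 → DC = 30; combined 38.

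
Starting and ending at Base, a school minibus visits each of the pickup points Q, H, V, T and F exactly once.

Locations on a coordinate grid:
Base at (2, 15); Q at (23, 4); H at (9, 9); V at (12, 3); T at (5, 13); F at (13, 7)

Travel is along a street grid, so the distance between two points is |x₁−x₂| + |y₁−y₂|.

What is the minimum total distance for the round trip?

Shortest round trip = 66.

There are 60 distinct closed tours to check (reversals are equivalent).
Base - Q - H - V - T - F - Base: 32+19+9+17+14+19 = 110
Base - Q - H - V - F - T - Base: 32+19+9+5+14+5 = 84
Base - Q - H - T - V - F - Base: 32+19+8+17+5+19 = 100
Base - Q - H - T - F - V - Base: 32+19+8+14+5+22 = 100
Base - Q - H - F - V - T - Base: 32+19+6+5+17+5 = 84
Base - Q - H - F - T - V - Base: 32+19+6+14+17+22 = 110
Base - Q - V - H - T - F - Base: 32+12+9+8+14+19 = 94
Base - Q - V - H - F - T - Base: 32+12+9+6+14+5 = 78
Base - Q - V - T - H - F - Base: 32+12+17+8+6+19 = 94
Base - Q - V - T - F - H - Base: 32+12+17+14+6+13 = 94
Base - Q - V - F - H - T - Base: 32+12+5+6+8+5 = 68
Base - Q - V - F - T - H - Base: 32+12+5+14+8+13 = 84
Base - Q - T - H - V - F - Base: 32+27+8+9+5+19 = 100
Base - Q - T - H - F - V - Base: 32+27+8+6+5+22 = 100
… (46 more)
Base - H - V - Q - F - T - Base: 13+9+12+13+14+5 = 66  ← best
The minimum is 66.
One optimal route: Base → H → V → Q → F → T → Base (or its reverse).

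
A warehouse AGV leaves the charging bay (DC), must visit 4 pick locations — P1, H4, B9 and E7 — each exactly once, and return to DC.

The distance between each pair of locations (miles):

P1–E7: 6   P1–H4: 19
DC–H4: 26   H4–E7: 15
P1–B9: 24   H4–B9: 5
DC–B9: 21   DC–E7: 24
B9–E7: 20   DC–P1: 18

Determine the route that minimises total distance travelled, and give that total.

65 miles — the shortest possible round trip.

DC→P1→H4→B9→E7→DC: 18+19+5+20+24 = 86
DC→P1→H4→E7→B9→DC: 18+19+15+20+21 = 93
DC→P1→B9→H4→E7→DC: 18+24+5+15+24 = 86
DC→P1→B9→E7→H4→DC: 18+24+20+15+26 = 103
DC→P1→E7→H4→B9→DC: 18+6+15+5+21 = 65
DC→P1→E7→B9→H4→DC: 18+6+20+5+26 = 75
DC→H4→P1→B9→E7→DC: 26+19+24+20+24 = 113
DC→H4→P1→E7→B9→DC: 26+19+6+20+21 = 92
DC→H4→B9→P1→E7→DC: 26+5+24+6+24 = 85
DC→H4→E7→P1→B9→DC: 26+15+6+24+21 = 92
DC→B9→P1→H4→E7→DC: 21+24+19+15+24 = 103
DC→B9→H4→P1→E7→DC: 21+5+19+6+24 = 75
The minimum is 65.
One optimal route: DC → P1 → E7 → H4 → B9 → DC (or its reverse).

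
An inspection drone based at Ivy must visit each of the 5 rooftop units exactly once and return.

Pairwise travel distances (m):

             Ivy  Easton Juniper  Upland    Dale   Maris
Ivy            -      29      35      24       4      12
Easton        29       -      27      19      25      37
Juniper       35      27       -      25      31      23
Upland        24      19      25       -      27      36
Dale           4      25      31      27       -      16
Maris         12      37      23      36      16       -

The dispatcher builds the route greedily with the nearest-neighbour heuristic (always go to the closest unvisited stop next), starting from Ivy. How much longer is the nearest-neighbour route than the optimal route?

Ivy: Dale=4, Maris=12, Upland=24, Easton=29, Juniper=35 ⇒ Dale
Dale: Maris=16, Easton=25, Upland=27, Juniper=31 ⇒ Maris
Maris: Juniper=23, Upland=36, Easton=37 ⇒ Juniper
Juniper: Upland=25, Easton=27 ⇒ Upland
Upland: Easton=19 ⇒ Easton
NN route Ivy → Dale → Maris → Juniper → Upland → Easton → Ivy costs 116.
Optimal: Ivy → Dale → Easton → Upland → Juniper → Maris → Ivy costs 108 (by enumerating all 60 distinct tours).
Excess = 116 − 108 = 8.

8 m longer than the optimal tour.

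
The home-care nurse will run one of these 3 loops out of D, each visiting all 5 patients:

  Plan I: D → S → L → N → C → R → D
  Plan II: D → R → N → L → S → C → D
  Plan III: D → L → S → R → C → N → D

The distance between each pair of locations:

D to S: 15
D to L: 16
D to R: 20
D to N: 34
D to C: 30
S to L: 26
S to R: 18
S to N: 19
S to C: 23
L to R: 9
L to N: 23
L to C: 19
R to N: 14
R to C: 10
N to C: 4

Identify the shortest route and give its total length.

Shortest is Plan I, total 98.

Plan I: 15 + 26 + 23 + 4 + 10 + 20 = 98
Plan II: 20 + 14 + 23 + 26 + 23 + 30 = 136
Plan III: 16 + 26 + 18 + 10 + 4 + 34 = 108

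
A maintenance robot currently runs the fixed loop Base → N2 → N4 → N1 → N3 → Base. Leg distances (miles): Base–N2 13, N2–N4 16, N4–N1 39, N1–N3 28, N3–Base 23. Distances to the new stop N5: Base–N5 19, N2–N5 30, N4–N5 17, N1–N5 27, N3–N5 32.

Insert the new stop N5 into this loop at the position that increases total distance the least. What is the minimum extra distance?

Adding 5 miles by placing N5 on the N4–N1 leg.

Insertion cost between consecutive stops i–j is d(i,N5) + d(N5,j) − d(i,j):
  between Base and N2: 19 + 30 − 13 = 36
  between N2 and N4: 30 + 17 − 16 = 31
  between N4 and N1: 17 + 27 − 39 = 5
  between N1 and N3: 27 + 32 − 28 = 31
  between N3 and Base: 32 + 19 − 23 = 28
Cheapest insertion is between N4 and N1, adding 5.
New total = 119 + 5 = 124.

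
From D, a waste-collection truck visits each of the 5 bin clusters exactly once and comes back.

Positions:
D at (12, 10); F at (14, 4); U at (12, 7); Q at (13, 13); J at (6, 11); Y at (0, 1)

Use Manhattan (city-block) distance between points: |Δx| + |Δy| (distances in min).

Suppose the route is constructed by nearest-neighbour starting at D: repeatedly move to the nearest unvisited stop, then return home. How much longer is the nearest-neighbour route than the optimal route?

Excess over optimum: 10 min.

D: U=3, Q=4, J=7, F=8, Y=21 ⇒ U
U: F=5, Q=7, J=10, Y=18 ⇒ F
F: Q=10, J=15, Y=17 ⇒ Q
Q: J=9, Y=25 ⇒ J
J: Y=16 ⇒ Y
NN route D → U → F → Q → J → Y → D costs 64.
Optimal: D → U → F → Y → J → Q → D costs 54 (by enumerating all 60 distinct tours).
Excess = 64 − 54 = 10.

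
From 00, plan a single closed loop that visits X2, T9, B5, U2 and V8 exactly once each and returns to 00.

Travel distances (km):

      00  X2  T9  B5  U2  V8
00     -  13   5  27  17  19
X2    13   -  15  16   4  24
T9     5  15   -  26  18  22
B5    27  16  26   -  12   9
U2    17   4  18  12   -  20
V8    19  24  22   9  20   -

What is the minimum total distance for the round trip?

Minimum total distance: 64 km.

There are 60 distinct closed tours to check (reversals are equivalent).
00 - X2 - T9 - B5 - U2 - V8 - 00: 13+15+26+12+20+19 = 105
00 - X2 - T9 - B5 - V8 - U2 - 00: 13+15+26+9+20+17 = 100
00 - X2 - T9 - U2 - B5 - V8 - 00: 13+15+18+12+9+19 = 86
00 - X2 - T9 - U2 - V8 - B5 - 00: 13+15+18+20+9+27 = 102
00 - X2 - T9 - V8 - B5 - U2 - 00: 13+15+22+9+12+17 = 88
00 - X2 - T9 - V8 - U2 - B5 - 00: 13+15+22+20+12+27 = 109
00 - X2 - B5 - T9 - U2 - V8 - 00: 13+16+26+18+20+19 = 112
00 - X2 - B5 - T9 - V8 - U2 - 00: 13+16+26+22+20+17 = 114
00 - X2 - B5 - U2 - T9 - V8 - 00: 13+16+12+18+22+19 = 100
00 - X2 - B5 - U2 - V8 - T9 - 00: 13+16+12+20+22+5 = 88
00 - X2 - B5 - V8 - T9 - U2 - 00: 13+16+9+22+18+17 = 95
00 - X2 - B5 - V8 - U2 - T9 - 00: 13+16+9+20+18+5 = 81
00 - X2 - U2 - T9 - B5 - V8 - 00: 13+4+18+26+9+19 = 89
00 - X2 - U2 - T9 - V8 - B5 - 00: 13+4+18+22+9+27 = 93
… (46 more)
00 - T9 - X2 - U2 - B5 - V8 - 00: 5+15+4+12+9+19 = 64  ← best
The minimum is 64.
One optimal route: 00 → T9 → X2 → U2 → B5 → V8 → 00 (or its reverse).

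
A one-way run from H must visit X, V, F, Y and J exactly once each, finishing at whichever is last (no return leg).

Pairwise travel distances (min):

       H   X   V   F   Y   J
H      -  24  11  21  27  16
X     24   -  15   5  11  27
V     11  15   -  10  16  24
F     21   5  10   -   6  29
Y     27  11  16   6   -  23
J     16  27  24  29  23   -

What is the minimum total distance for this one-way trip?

60 min — the minimum one-way total.

There are 5! = 120 possible orderings.
H - X - V - F - Y - J: 24+15+10+6+23 = 78
H - X - V - F - J - Y: 24+15+10+29+23 = 101
H - X - V - Y - F - J: 24+15+16+6+29 = 90
H - X - V - Y - J - F: 24+15+16+23+29 = 107
H - X - V - J - F - Y: 24+15+24+29+6 = 98
H - X - V - J - Y - F: 24+15+24+23+6 = 92
H - X - F - V - Y - J: 24+5+10+16+23 = 78
H - X - F - V - J - Y: 24+5+10+24+23 = 86
H - X - F - Y - V - J: 24+5+6+16+24 = 75
H - X - F - Y - J - V: 24+5+6+23+24 = 82
H - X - F - J - V - Y: 24+5+29+24+16 = 98
H - X - F - J - Y - V: 24+5+29+23+16 = 97
H - X - Y - V - F - J: 24+11+16+10+29 = 90
H - X - Y - V - J - F: 24+11+16+24+29 = 104
… (106 more)
H - V - X - F - Y - J: 11+15+5+6+23 = 60  ← best
The minimum is 60.
One shortest path: H → V → X → F → Y → J.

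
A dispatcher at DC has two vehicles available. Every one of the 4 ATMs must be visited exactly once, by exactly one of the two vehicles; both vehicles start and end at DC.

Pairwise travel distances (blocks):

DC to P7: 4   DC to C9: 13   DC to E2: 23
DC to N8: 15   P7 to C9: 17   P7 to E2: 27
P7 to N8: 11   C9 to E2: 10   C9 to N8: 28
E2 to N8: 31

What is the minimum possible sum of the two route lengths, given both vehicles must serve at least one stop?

76 blocks — the smallest possible combined total.

Try each way of splitting the stops between the two vehicles (each non-empty) and, for each split, find the best tour for each vehicle:
  {P7} + {C9, E2, N8}: 8 + 69 = 77
  {C9} + {P7, E2, N8}: 26 + 69 = 95
  {P7, C9} + {E2, N8}: 34 + 69 = 103
  {E2} + {P7, C9, N8}: 46 + 56 = 102
  {P7, E2} + {C9, N8}: 54 + 56 = 110
  {C9, E2} + {P7, N8}: 46 + 30 = 76
  … (7 splits in total)
Best: vehicle 1 DC → C9 → E2 → DC = 46; vehicle 2 DC → P7 → N8 → DC = 30; combined 76.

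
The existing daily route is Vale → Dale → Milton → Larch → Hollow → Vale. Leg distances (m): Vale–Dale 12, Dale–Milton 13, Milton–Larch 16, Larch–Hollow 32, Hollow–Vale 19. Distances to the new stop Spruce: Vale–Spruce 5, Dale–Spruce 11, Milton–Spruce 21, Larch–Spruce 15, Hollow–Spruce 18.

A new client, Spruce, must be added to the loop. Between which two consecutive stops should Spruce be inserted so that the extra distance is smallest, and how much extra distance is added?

Minimum extra distance: 1 m, inserting Spruce between Larch and Hollow.

Insertion cost between consecutive stops i–j is d(i,Spruce) + d(Spruce,j) − d(i,j):
  between Vale and Dale: 5 + 11 − 12 = 4
  between Dale and Milton: 11 + 21 − 13 = 19
  between Milton and Larch: 21 + 15 − 16 = 20
  between Larch and Hollow: 15 + 18 − 32 = 1
  between Hollow and Vale: 18 + 5 − 19 = 4
Cheapest insertion is between Larch and Hollow, adding 1.
New total = 92 + 1 = 93.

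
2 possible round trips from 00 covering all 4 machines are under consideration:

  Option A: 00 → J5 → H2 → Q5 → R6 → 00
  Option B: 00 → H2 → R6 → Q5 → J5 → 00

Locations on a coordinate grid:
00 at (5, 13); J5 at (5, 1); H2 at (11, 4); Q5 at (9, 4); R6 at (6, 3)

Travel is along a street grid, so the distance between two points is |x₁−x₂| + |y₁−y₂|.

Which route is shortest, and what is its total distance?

Option A: 12 + 9 + 2 + 4 + 11 = 38
Option B: 15 + 6 + 4 + 7 + 12 = 44

Shortest is Option A, total 38.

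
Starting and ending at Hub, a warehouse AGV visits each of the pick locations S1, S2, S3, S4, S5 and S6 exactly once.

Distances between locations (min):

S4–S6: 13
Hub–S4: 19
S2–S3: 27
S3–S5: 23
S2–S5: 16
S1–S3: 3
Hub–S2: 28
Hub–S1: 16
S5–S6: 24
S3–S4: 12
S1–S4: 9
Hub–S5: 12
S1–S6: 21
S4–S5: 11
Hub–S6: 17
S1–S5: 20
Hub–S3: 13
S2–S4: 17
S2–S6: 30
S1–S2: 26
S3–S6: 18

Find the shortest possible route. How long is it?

Shortest round trip = 92 min.

There are 360 distinct closed tours to check (reversals are equivalent).
Hub-S1-S2-S3-S4-S5-S6-Hub: 16+26+27+12+11+24+17 = 133
Hub-S1-S2-S3-S4-S6-S5-Hub: 16+26+27+12+13+24+12 = 130
Hub-S1-S2-S3-S5-S4-S6-Hub: 16+26+27+23+11+13+17 = 133
Hub-S1-S2-S3-S5-S6-S4-Hub: 16+26+27+23+24+13+19 = 148
Hub-S1-S2-S3-S6-S4-S5-Hub: 16+26+27+18+13+11+12 = 123
Hub-S1-S2-S3-S6-S5-S4-Hub: 16+26+27+18+24+11+19 = 141
Hub-S1-S2-S4-S3-S5-S6-Hub: 16+26+17+12+23+24+17 = 135
Hub-S1-S2-S4-S3-S6-S5-Hub: 16+26+17+12+18+24+12 = 125
… (352 more)
Hub-S5-S2-S4-S1-S3-S6-Hub: 12+16+17+9+3+18+17 = 92  ← best
The minimum is 92.
One optimal route: Hub → S5 → S2 → S4 → S1 → S3 → S6 → Hub (or its reverse).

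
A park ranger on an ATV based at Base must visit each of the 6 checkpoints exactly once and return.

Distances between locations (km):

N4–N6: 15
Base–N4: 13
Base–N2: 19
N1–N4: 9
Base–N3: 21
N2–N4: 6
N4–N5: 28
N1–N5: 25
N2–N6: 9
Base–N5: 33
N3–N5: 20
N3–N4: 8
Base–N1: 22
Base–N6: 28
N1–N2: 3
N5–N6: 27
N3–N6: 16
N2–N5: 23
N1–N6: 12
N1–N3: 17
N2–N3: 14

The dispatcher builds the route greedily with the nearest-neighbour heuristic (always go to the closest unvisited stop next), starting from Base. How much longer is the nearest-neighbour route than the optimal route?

Base: N4=13, N2=19, N3=21, N1=22, N6=28, N5=33 ⇒ N4
N4: N2=6, N3=8, N1=9, N6=15, N5=28 ⇒ N2
N2: N1=3, N6=9, N3=14, N5=23 ⇒ N1
N1: N6=12, N3=17, N5=25 ⇒ N6
N6: N3=16, N5=27 ⇒ N3
N3: N5=20 ⇒ N5
NN route Base → N4 → N2 → N1 → N6 → N3 → N5 → Base costs 103.
Optimal: Base → N1 → N2 → N6 → N5 → N3 → N4 → Base costs 102 (by enumerating all 360 distinct tours).
Excess = 103 − 102 = 1.

Excess over optimum: 1 km.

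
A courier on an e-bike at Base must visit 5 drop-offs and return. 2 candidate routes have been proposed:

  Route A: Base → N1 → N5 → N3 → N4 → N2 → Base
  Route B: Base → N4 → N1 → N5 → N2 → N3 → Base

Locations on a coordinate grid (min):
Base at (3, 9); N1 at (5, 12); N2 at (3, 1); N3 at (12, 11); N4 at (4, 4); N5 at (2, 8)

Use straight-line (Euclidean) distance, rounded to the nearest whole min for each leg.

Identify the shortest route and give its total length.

Route A: 4 + 5 + 10 + 11 + 3 + 8 = 41
Route B: 5 + 8 + 5 + 7 + 13 + 9 = 47

Shortest is Route A, total 41 min.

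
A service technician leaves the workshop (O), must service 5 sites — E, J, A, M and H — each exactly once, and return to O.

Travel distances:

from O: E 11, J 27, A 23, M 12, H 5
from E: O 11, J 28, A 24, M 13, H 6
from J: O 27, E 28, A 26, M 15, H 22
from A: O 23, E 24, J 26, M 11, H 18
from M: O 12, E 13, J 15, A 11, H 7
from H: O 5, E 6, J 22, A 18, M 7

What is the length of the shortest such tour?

There are 60 distinct closed tours to check (reversals are equivalent).
O-E-J-A-M-H-O: 11+28+26+11+7+5 = 88
O-E-J-A-H-M-O: 11+28+26+18+7+12 = 102
O-E-J-M-A-H-O: 11+28+15+11+18+5 = 88
O-E-J-M-H-A-O: 11+28+15+7+18+23 = 102
O-E-J-H-A-M-O: 11+28+22+18+11+12 = 102
O-E-J-H-M-A-O: 11+28+22+7+11+23 = 102
O-E-A-J-M-H-O: 11+24+26+15+7+5 = 88
O-E-A-J-H-M-O: 11+24+26+22+7+12 = 102
O-E-A-M-J-H-O: 11+24+11+15+22+5 = 88
O-E-A-M-H-J-O: 11+24+11+7+22+27 = 102
O-E-A-H-J-M-O: 11+24+18+22+15+12 = 102
O-E-A-H-M-J-O: 11+24+18+7+15+27 = 102
O-E-M-J-A-H-O: 11+13+15+26+18+5 = 88
O-E-M-J-H-A-O: 11+13+15+22+18+23 = 102
… (46 more)
The minimum is 88.
One optimal route: O → E → J → A → M → H → O (or its reverse).

88 — the shortest possible round trip.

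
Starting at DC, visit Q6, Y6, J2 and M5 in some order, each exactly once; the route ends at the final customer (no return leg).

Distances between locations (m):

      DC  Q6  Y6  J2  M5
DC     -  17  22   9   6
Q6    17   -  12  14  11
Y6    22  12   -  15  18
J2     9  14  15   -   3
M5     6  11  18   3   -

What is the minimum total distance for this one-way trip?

Shortest open route: 35 m.

There are 4! = 24 possible orderings.
DC → Q6 → Y6 → J2 → M5: 17+12+15+3 = 47
DC → Q6 → Y6 → M5 → J2: 17+12+18+3 = 50
DC → Q6 → J2 → Y6 → M5: 17+14+15+18 = 64
DC → Q6 → J2 → M5 → Y6: 17+14+3+18 = 52
DC → Q6 → M5 → Y6 → J2: 17+11+18+15 = 61
DC → Q6 → M5 → J2 → Y6: 17+11+3+15 = 46
DC → Y6 → Q6 → J2 → M5: 22+12+14+3 = 51
DC → Y6 → Q6 → M5 → J2: 22+12+11+3 = 48
DC → Y6 → J2 → Q6 → M5: 22+15+14+11 = 62
DC → Y6 → J2 → M5 → Q6: 22+15+3+11 = 51
DC → Y6 → M5 → Q6 → J2: 22+18+11+14 = 65
DC → Y6 → M5 → J2 → Q6: 22+18+3+14 = 57
DC → J2 → Q6 → Y6 → M5: 9+14+12+18 = 53
DC → J2 → Q6 → M5 → Y6: 9+14+11+18 = 52
… (10 more)
DC → J2 → M5 → Q6 → Y6: 9+3+11+12 = 35  ← best
The minimum is 35.
One shortest path: DC → J2 → M5 → Q6 → Y6.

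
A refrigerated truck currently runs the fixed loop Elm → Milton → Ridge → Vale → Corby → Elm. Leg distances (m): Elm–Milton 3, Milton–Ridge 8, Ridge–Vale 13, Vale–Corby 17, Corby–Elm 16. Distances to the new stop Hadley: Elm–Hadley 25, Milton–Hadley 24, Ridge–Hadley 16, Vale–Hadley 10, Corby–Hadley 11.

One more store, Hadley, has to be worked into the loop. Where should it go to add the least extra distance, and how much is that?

Insertion cost between consecutive stops i–j is d(i,Hadley) + d(Hadley,j) − d(i,j):
  between Elm and Milton: 25 + 24 − 3 = 46
  between Milton and Ridge: 24 + 16 − 8 = 32
  between Ridge and Vale: 16 + 10 − 13 = 13
  between Vale and Corby: 10 + 11 − 17 = 4
  between Corby and Elm: 11 + 25 − 16 = 20
Cheapest insertion is between Vale and Corby, adding 4.
New total = 57 + 4 = 61.

+4 m — insert Hadley between Vale and Corby.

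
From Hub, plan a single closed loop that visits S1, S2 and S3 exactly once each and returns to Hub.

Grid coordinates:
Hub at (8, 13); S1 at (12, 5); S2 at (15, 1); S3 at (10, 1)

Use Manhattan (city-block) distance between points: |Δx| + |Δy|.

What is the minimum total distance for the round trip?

Shortest round trip = 38.

With 3 stops there are 3!/2 = 3 distinct round trips (a route and its reverse cost the same).
Hub→S1→S2→S3→Hub: 12+7+5+14 = 38
Hub→S1→S3→S2→Hub: 12+6+5+19 = 42
Hub→S2→S1→S3→Hub: 19+7+6+14 = 46
The minimum is 38.
One optimal route: Hub → S1 → S2 → S3 → Hub (or its reverse).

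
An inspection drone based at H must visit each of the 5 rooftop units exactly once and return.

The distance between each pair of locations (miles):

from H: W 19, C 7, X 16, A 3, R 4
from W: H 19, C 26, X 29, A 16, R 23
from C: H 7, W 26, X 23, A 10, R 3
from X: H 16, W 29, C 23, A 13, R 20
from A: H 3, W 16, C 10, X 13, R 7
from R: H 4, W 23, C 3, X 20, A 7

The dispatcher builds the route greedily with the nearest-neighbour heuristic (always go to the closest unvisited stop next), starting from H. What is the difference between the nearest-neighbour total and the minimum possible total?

From H: A=3, R=4, C=7, X=16, W=19 → choose A (3).
From A: R=7, C=10, X=13, W=16 → choose R (7).
From R: C=3, X=20, W=23 → choose C (3).
From C: X=23, W=26 → choose X (23).
From X: W=29 → choose W (29).
NN route H → A → R → C → X → W → H costs 84.
Optimal: H → W → X → A → C → R → H costs 78 (by enumerating all 60 distinct tours).
Excess = 84 − 78 = 6.

6 miles longer than the optimal tour.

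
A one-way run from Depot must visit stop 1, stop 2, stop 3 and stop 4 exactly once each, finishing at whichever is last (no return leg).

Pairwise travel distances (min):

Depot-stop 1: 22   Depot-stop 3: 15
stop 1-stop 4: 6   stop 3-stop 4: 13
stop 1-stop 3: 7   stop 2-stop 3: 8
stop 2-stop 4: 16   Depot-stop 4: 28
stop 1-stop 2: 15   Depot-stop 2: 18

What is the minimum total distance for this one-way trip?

Shortest open route: 39 min.

There are 4! = 24 possible orderings.
Depot → stop 1 → stop 2 → stop 3 → stop 4: 22+15+8+13 = 58
Depot → stop 1 → stop 2 → stop 4 → stop 3: 22+15+16+13 = 66
Depot → stop 1 → stop 3 → stop 2 → stop 4: 22+7+8+16 = 53
Depot → stop 1 → stop 3 → stop 4 → stop 2: 22+7+13+16 = 58
Depot → stop 1 → stop 4 → stop 2 → stop 3: 22+6+16+8 = 52
Depot → stop 1 → stop 4 → stop 3 → stop 2: 22+6+13+8 = 49
Depot → stop 2 → stop 1 → stop 3 → stop 4: 18+15+7+13 = 53
Depot → stop 2 → stop 1 → stop 4 → stop 3: 18+15+6+13 = 52
Depot → stop 2 → stop 3 → stop 1 → stop 4: 18+8+7+6 = 39
Depot → stop 2 → stop 3 → stop 4 → stop 1: 18+8+13+6 = 45
Depot → stop 2 → stop 4 → stop 1 → stop 3: 18+16+6+7 = 47
Depot → stop 2 → stop 4 → stop 3 → stop 1: 18+16+13+7 = 54
Depot → stop 3 → stop 1 → stop 2 → stop 4: 15+7+15+16 = 53
Depot → stop 3 → stop 1 → stop 4 → stop 2: 15+7+6+16 = 44
… (10 more)
The minimum is 39.
One shortest path: Depot → stop 2 → stop 3 → stop 1 → stop 4.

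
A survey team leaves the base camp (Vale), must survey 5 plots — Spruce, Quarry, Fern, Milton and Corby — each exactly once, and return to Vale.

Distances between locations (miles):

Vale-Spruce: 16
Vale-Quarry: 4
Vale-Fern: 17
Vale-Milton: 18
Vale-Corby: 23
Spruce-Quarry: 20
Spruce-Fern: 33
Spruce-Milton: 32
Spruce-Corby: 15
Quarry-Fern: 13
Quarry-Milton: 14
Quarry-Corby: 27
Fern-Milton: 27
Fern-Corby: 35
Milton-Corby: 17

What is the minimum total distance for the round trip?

With 5 stops there are 5!/2 = 60 distinct round trips (a route and its reverse cost the same).
Vale - Spruce - Quarry - Fern - Milton - Corby - Vale: 16+20+13+27+17+23 = 116
Vale - Spruce - Quarry - Fern - Corby - Milton - Vale: 16+20+13+35+17+18 = 119
Vale - Spruce - Quarry - Milton - Fern - Corby - Vale: 16+20+14+27+35+23 = 135
Vale - Spruce - Quarry - Milton - Corby - Fern - Vale: 16+20+14+17+35+17 = 119
Vale - Spruce - Quarry - Corby - Fern - Milton - Vale: 16+20+27+35+27+18 = 143
Vale - Spruce - Quarry - Corby - Milton - Fern - Vale: 16+20+27+17+27+17 = 124
Vale - Spruce - Fern - Quarry - Milton - Corby - Vale: 16+33+13+14+17+23 = 116
Vale - Spruce - Fern - Quarry - Corby - Milton - Vale: 16+33+13+27+17+18 = 124
Vale - Spruce - Fern - Milton - Quarry - Corby - Vale: 16+33+27+14+27+23 = 140
Vale - Spruce - Fern - Milton - Corby - Quarry - Vale: 16+33+27+17+27+4 = 124
Vale - Spruce - Fern - Corby - Quarry - Milton - Vale: 16+33+35+27+14+18 = 143
Vale - Spruce - Fern - Corby - Milton - Quarry - Vale: 16+33+35+17+14+4 = 119
Vale - Spruce - Milton - Quarry - Fern - Corby - Vale: 16+32+14+13+35+23 = 133
Vale - Spruce - Milton - Quarry - Corby - Fern - Vale: 16+32+14+27+35+17 = 141
… (46 more)
Vale - Spruce - Corby - Milton - Quarry - Fern - Vale: 16+15+17+14+13+17 = 92  ← best
The minimum is 92.
One optimal route: Vale → Spruce → Corby → Milton → Quarry → Fern → Vale (or its reverse).

Minimum total distance: 92 miles.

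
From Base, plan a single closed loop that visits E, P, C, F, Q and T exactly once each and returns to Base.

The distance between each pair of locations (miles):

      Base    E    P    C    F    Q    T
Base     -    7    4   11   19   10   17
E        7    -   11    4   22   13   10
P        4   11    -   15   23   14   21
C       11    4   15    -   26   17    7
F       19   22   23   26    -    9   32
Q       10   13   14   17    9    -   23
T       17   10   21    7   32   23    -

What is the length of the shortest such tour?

Base - E - P - C - F - Q - T - Base: 7+11+15+26+9+23+17 = 108
Base - E - P - C - F - T - Q - Base: 7+11+15+26+32+23+10 = 124
Base - E - P - C - Q - F - T - Base: 7+11+15+17+9+32+17 = 108
Base - E - P - C - Q - T - F - Base: 7+11+15+17+23+32+19 = 124
Base - E - P - C - T - F - Q - Base: 7+11+15+7+32+9+10 = 91
Base - E - P - C - T - Q - F - Base: 7+11+15+7+23+9+19 = 91
Base - E - P - F - C - Q - T - Base: 7+11+23+26+17+23+17 = 124
Base - E - P - F - C - T - Q - Base: 7+11+23+26+7+23+10 = 107
… (352 more)
Base - E - C - T - F - Q - P - Base: 7+4+7+32+9+14+4 = 77  ← best
The minimum is 77.
One optimal route: Base → E → C → T → F → Q → P → Base (or its reverse).

Shortest round trip = 77 miles.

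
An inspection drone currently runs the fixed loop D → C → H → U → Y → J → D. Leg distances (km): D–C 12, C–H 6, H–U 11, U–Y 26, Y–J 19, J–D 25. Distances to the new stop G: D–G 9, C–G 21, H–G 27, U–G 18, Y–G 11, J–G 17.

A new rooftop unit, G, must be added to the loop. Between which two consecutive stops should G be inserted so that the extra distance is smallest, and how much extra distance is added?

Insertion cost between consecutive stops i–j is d(i,G) + d(G,j) − d(i,j):
  between D and C: 9 + 21 − 12 = 18
  between C and H: 21 + 27 − 6 = 42
  between H and U: 27 + 18 − 11 = 34
  between U and Y: 18 + 11 − 26 = 3
  between Y and J: 11 + 17 − 19 = 9
  between J and D: 17 + 9 − 25 = 1
Cheapest insertion is between J and D, adding 1.
New total = 99 + 1 = 100.

Adding 1 km by placing G on the J–D leg.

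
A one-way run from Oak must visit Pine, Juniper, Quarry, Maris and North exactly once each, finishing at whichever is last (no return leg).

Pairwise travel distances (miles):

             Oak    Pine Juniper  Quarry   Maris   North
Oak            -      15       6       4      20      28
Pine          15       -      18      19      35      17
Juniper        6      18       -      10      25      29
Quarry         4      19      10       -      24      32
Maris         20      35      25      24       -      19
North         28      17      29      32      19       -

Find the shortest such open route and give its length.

Shortest open route: 68 miles.

There are 5! = 120 possible orderings.
Oak → Pine → Juniper → Quarry → Maris → North: 15+18+10+24+19 = 86
Oak → Pine → Juniper → Quarry → North → Maris: 15+18+10+32+19 = 94
Oak → Pine → Juniper → Maris → Quarry → North: 15+18+25+24+32 = 114
Oak → Pine → Juniper → Maris → North → Quarry: 15+18+25+19+32 = 109
Oak → Pine → Juniper → North → Quarry → Maris: 15+18+29+32+24 = 118
Oak → Pine → Juniper → North → Maris → Quarry: 15+18+29+19+24 = 105
Oak → Pine → Quarry → Juniper → Maris → North: 15+19+10+25+19 = 88
Oak → Pine → Quarry → Juniper → North → Maris: 15+19+10+29+19 = 92
Oak → Pine → Quarry → Maris → Juniper → North: 15+19+24+25+29 = 112
Oak → Pine → Quarry → Maris → North → Juniper: 15+19+24+19+29 = 106
Oak → Pine → Quarry → North → Juniper → Maris: 15+19+32+29+25 = 120
Oak → Pine → Quarry → North → Maris → Juniper: 15+19+32+19+25 = 110
Oak → Pine → Maris → Juniper → Quarry → North: 15+35+25+10+32 = 117
Oak → Pine → Maris → Juniper → North → Quarry: 15+35+25+29+32 = 136
… (106 more)
Oak → Quarry → Juniper → Pine → North → Maris: 4+10+18+17+19 = 68  ← best
The minimum is 68.
One shortest path: Oak → Quarry → Juniper → Pine → North → Maris.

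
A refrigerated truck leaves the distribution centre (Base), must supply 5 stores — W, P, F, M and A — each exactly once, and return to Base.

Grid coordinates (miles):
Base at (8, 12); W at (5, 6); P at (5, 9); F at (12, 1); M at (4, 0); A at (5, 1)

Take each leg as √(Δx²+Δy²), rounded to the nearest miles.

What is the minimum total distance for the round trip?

33 miles — the shortest possible round trip.

There are 60 distinct closed tours to check (reversals are equivalent).
Base→W→P→F→M→A→Base: 7+3+11+8+1+11 = 41
Base→W→P→F→A→M→Base: 7+3+11+7+1+13 = 42
Base→W→P→M→F→A→Base: 7+3+9+8+7+11 = 45
Base→W→P→M→A→F→Base: 7+3+9+1+7+12 = 39
Base→W→P→A→F→M→Base: 7+3+8+7+8+13 = 46
Base→W→P→A→M→F→Base: 7+3+8+1+8+12 = 39
Base→W→F→P→M→A→Base: 7+9+11+9+1+11 = 48
Base→W→F→P→A→M→Base: 7+9+11+8+1+13 = 49
Base→W→F→M→P→A→Base: 7+9+8+9+8+11 = 52
Base→W→F→M→A→P→Base: 7+9+8+1+8+4 = 37
Base→W→F→A→P→M→Base: 7+9+7+8+9+13 = 53
Base→W→F→A→M→P→Base: 7+9+7+1+9+4 = 37
Base→W→M→P→F→A→Base: 7+6+9+11+7+11 = 51
Base→W→M→P→A→F→Base: 7+6+9+8+7+12 = 49
… (46 more)
Base→P→W→M→A→F→Base: 4+3+6+1+7+12 = 33  ← best
The minimum is 33.
One optimal route: Base → P → W → M → A → F → Base (or its reverse).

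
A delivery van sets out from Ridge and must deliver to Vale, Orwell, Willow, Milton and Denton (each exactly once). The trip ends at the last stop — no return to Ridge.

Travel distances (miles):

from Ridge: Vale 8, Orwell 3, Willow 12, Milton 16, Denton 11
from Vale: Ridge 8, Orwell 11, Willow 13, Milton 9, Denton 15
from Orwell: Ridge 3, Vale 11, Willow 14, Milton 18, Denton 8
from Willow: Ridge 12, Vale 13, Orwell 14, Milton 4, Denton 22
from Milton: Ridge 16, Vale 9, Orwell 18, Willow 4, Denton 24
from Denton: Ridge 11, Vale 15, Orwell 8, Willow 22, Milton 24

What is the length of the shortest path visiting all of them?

There are 5! = 120 possible orderings.
Ridge - Vale - Orwell - Willow - Milton - Denton: 8+11+14+4+24 = 61
Ridge - Vale - Orwell - Willow - Denton - Milton: 8+11+14+22+24 = 79
Ridge - Vale - Orwell - Milton - Willow - Denton: 8+11+18+4+22 = 63
Ridge - Vale - Orwell - Milton - Denton - Willow: 8+11+18+24+22 = 83
Ridge - Vale - Orwell - Denton - Willow - Milton: 8+11+8+22+4 = 53
Ridge - Vale - Orwell - Denton - Milton - Willow: 8+11+8+24+4 = 55
Ridge - Vale - Willow - Orwell - Milton - Denton: 8+13+14+18+24 = 77
Ridge - Vale - Willow - Orwell - Denton - Milton: 8+13+14+8+24 = 67
Ridge - Vale - Willow - Milton - Orwell - Denton: 8+13+4+18+8 = 51
Ridge - Vale - Willow - Milton - Denton - Orwell: 8+13+4+24+8 = 57
Ridge - Vale - Willow - Denton - Orwell - Milton: 8+13+22+8+18 = 69
Ridge - Vale - Willow - Denton - Milton - Orwell: 8+13+22+24+18 = 85
Ridge - Vale - Milton - Orwell - Willow - Denton: 8+9+18+14+22 = 71
Ridge - Vale - Milton - Orwell - Denton - Willow: 8+9+18+8+22 = 65
… (106 more)
Ridge - Orwell - Denton - Vale - Milton - Willow: 3+8+15+9+4 = 39  ← best
The minimum is 39.
One shortest path: Ridge → Orwell → Denton → Vale → Milton → Willow.

Shortest open route: 39 miles.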